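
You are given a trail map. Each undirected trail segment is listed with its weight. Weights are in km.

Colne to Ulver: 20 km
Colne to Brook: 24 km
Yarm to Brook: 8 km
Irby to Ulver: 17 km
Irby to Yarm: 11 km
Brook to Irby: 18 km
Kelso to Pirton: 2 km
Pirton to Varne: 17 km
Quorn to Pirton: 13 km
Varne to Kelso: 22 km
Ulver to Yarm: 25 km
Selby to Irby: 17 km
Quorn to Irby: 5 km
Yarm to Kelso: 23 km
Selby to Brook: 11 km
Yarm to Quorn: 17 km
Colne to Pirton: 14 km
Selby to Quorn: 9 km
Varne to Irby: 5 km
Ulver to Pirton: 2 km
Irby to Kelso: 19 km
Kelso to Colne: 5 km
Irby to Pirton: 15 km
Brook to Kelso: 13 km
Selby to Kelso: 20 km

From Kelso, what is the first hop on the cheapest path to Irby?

Candidate routes:
Kelso - Pirton - Quorn - Irby: 2+13+5 = 20
Kelso - Pirton - Irby: 2+15 = 17
Kelso - Irby: 19 = 19
Kelso - Pirton - Ulver - Irby: 2+2+17 = 21
Cheapest is Kelso - Pirton - Irby at 17 km.
So from Kelso the first move is to Pirton.

Pirton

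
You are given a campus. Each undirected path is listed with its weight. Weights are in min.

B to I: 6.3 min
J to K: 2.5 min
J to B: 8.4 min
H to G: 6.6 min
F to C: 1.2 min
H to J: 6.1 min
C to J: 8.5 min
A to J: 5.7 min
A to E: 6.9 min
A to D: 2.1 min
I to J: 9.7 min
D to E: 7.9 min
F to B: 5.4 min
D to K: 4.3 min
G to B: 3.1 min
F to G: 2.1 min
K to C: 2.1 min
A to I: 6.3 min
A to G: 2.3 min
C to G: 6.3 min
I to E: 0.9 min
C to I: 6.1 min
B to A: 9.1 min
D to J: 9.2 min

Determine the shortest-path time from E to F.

Compare a few routes:
E–I–A–G–F: 0.9+6.3+2.3+2.1 = 11.6
E–I–B–G–F: 0.9+6.3+3.1+2.1 = 12.4
E–A–G–F: 6.9+2.3+2.1 = 11.3
E–I–C–F: 0.9+6.1+1.2 = 8.2
Cheapest is E–I–C–F at 8.2 min.

8.2 min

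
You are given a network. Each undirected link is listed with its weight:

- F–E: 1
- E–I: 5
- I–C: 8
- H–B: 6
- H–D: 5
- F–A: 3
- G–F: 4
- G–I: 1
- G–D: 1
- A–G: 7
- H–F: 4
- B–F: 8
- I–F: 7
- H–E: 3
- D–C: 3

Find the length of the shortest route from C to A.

Shortest distances from C:
C: 0
D: 3  (via C)
G: 4  (via D)
I: 5  (via G)
F: 8  (via G)
H: 8  (via D)
E: 9  (via F)
A: 11  (via G)
Shortest route: C–D–G–A = 11.

11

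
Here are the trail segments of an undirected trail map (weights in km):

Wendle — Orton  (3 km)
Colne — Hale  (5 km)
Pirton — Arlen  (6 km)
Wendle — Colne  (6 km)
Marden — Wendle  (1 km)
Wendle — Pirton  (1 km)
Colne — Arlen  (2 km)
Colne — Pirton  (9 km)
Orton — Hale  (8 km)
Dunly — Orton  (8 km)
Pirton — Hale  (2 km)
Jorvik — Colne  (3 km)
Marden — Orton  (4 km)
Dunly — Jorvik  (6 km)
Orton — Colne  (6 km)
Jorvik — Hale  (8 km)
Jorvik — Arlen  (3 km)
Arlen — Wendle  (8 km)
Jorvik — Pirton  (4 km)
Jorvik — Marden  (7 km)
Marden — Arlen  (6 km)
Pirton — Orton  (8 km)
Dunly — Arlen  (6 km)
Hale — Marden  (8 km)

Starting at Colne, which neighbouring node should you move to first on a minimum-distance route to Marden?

Candidate routes:
Colne - Arlen - Marden: 2+6 = 8
Colne - Wendle - Marden: 6+1 = 7
The minimum is 7 km via Colne - Wendle - Marden.
So from Colne the first move is to Wendle.

Wendle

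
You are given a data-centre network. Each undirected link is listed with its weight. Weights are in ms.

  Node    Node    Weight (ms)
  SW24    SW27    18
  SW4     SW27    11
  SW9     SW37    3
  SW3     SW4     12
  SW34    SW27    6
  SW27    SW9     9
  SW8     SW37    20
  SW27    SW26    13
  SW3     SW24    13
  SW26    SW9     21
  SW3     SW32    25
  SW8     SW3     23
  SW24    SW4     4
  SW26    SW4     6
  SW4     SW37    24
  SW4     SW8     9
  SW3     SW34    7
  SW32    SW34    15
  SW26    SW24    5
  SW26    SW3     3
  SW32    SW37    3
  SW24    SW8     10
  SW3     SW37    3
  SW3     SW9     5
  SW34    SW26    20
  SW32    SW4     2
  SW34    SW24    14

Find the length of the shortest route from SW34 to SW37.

Compare a few routes:
SW34 - SW3 - SW37: 7+3 = 10
SW34 - SW3 - SW9 - SW37: 7+5+3 = 15
SW34 - SW32 - SW37: 15+3 = 18
SW34 - SW27 - SW9 - SW37: 6+9+3 = 18
The minimum is 10 ms via SW34 - SW3 - SW37.

10 ms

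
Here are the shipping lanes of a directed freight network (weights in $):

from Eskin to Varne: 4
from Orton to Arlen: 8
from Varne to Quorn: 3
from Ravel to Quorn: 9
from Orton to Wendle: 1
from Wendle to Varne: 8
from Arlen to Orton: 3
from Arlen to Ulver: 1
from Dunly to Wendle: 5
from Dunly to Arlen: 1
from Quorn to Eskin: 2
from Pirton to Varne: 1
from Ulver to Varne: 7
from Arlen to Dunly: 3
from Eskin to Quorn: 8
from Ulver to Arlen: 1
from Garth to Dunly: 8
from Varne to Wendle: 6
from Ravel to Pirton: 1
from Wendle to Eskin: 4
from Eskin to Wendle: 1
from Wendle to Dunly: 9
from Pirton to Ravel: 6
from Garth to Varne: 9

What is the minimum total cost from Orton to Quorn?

$12

Enumerating some paths:
Orton–Wendle–Eskin–Quorn: 1+4+8 = 13
Orton–Wendle–Varne–Quorn: 1+8+3 = 12
Orton–Arlen–Ulver–Varne–Quorn: 8+1+7+3 = 19
The minimum is $12 via Orton–Wendle–Varne–Quorn.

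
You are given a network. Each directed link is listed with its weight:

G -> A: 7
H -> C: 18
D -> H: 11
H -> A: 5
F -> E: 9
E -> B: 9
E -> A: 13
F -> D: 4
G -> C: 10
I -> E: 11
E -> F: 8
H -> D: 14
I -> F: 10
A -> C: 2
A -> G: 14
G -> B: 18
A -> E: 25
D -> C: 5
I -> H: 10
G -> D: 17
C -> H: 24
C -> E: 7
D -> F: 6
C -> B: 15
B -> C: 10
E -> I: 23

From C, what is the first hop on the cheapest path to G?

Candidate routes:
C–H–A–G: 24+5+14 = 43
C–E–A–G: 7+13+14 = 34
The minimum is 34 via C–E–A–G.
So from C the first move is to E.

E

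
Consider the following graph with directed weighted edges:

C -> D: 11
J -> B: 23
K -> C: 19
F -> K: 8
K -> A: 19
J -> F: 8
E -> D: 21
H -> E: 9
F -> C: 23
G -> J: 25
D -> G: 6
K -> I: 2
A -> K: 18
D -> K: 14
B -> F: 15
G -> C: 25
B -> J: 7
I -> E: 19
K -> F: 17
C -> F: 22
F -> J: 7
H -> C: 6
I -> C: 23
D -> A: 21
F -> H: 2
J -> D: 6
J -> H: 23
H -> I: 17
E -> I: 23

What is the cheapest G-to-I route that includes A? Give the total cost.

72

Best G to A: G–J–D–A costing 52
Shortest A→I: A–K–I = 20
Total via A: 52 + 20 = 72.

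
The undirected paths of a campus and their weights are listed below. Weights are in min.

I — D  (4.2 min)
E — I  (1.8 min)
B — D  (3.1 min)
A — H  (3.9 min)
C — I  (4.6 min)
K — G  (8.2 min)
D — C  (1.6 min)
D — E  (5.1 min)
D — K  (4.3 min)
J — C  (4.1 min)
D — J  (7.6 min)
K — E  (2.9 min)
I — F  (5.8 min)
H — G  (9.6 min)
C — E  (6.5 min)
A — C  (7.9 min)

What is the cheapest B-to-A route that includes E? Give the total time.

22.5 min

Shortest B→E: B–D–E = 8.2
Shortest E→A: E–I–C–A = 14.3
Total via E: 8.2 + 14.3 = 22.5 min.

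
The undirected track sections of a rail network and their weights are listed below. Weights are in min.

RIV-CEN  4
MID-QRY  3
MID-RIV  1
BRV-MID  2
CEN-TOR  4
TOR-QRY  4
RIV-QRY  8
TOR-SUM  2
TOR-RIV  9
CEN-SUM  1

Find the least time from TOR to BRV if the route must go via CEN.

Best TOR to CEN: TOR–SUM–CEN costing 3
Best CEN to BRV: CEN–RIV–MID–BRV costing 7
Total via CEN: 3 + 7 = 10 min.

10 min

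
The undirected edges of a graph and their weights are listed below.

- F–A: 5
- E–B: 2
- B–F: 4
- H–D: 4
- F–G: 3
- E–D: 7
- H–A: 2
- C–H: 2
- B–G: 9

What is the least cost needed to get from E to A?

Candidate routes:
E - B - F - A: 2+4+5 = 11
E - D - H - A: 7+4+2 = 13
The minimum is 11 via E - B - F - A.

11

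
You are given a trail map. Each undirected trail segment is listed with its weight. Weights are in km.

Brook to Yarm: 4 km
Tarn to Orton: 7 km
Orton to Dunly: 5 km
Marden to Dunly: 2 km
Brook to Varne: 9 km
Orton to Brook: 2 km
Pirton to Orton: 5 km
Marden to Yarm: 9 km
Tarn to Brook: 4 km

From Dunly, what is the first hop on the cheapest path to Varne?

Candidate routes:
Dunly–Orton–Tarn–Brook–Varne: 5+7+4+9 = 25
Dunly–Marden–Yarm–Brook–Varne: 2+9+4+9 = 24
Dunly–Orton–Brook–Varne: 5+2+9 = 16
Cheapest is Dunly–Orton–Brook–Varne at 16 km.
So from Dunly the first move is to Orton.

Orton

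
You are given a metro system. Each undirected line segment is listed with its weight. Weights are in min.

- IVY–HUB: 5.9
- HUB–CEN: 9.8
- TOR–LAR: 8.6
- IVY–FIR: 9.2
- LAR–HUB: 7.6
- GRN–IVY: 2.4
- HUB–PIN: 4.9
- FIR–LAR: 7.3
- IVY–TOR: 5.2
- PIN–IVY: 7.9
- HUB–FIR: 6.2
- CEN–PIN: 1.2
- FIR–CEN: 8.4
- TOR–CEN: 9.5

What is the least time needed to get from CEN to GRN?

Running Dijkstra from CEN:
CEN: 0
PIN: 1.2  (via CEN)
HUB: 6.1  (via PIN)
FIR: 8.4  (via CEN)
IVY: 9.1  (via PIN)
TOR: 9.5  (via CEN)
GRN: 11.5  (via IVY)
Shortest route: CEN → PIN → IVY → GRN = 11.5 min.

11.5 min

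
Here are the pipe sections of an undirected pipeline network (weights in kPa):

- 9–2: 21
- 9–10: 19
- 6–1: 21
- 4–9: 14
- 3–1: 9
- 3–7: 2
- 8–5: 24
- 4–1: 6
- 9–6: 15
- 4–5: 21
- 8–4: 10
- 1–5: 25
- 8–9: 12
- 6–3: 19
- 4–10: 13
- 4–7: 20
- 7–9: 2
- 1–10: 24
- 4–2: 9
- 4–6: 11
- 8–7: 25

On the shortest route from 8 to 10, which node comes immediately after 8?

Enumerating some paths:
8 → 9 → 10: 12+19 = 31
8 → 4 → 10: 10+13 = 23
Cheapest is 8 → 4 → 10 at 23 kPa.
So from 8 the first move is to 4.

4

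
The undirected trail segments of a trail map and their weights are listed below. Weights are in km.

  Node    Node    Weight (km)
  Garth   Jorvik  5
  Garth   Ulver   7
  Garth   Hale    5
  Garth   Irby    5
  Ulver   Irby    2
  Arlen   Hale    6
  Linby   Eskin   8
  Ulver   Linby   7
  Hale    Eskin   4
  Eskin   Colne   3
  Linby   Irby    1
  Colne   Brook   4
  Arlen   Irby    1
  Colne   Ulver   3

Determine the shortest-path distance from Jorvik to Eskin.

Compare a few routes:
Jorvik–Garth–Hale–Eskin: 5+5+4 = 14
Jorvik–Garth–Ulver–Colne–Eskin: 5+7+3+3 = 18
Cheapest is Jorvik–Garth–Hale–Eskin at 14 km.

14 km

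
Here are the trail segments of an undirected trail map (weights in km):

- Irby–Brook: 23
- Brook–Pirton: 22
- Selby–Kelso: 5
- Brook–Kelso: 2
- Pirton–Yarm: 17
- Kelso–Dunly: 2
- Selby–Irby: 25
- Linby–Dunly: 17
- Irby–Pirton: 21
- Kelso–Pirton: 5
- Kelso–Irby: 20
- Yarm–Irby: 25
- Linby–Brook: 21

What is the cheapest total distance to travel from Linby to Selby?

Compare a few routes:
Linby → Dunly → Kelso → Selby: 17+2+5 = 24
Linby → Brook → Kelso → Selby: 21+2+5 = 28
Cheapest is Linby → Dunly → Kelso → Selby at 24 km.

24 km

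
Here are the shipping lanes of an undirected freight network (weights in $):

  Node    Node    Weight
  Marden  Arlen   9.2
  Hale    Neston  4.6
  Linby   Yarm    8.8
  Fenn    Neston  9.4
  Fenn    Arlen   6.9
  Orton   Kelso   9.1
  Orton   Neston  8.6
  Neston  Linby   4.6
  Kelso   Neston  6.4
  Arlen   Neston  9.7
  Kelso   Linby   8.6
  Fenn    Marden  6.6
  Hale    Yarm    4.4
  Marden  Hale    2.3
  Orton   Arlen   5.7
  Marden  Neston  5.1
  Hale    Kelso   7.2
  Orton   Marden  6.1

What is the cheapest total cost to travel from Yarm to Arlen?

Candidate routes:
Yarm–Hale–Marden–Arlen: 4.4+2.3+9.2 = 15.9
Yarm–Hale–Marden–Orton–Arlen: 4.4+2.3+6.1+5.7 = 18.5
Yarm–Hale–Marden–Fenn–Arlen: 4.4+2.3+6.6+6.9 = 20.2
Yarm–Hale–Neston–Arlen: 4.4+4.6+9.7 = 18.7
The minimum is $15.9 via Yarm–Hale–Marden–Arlen.

$15.9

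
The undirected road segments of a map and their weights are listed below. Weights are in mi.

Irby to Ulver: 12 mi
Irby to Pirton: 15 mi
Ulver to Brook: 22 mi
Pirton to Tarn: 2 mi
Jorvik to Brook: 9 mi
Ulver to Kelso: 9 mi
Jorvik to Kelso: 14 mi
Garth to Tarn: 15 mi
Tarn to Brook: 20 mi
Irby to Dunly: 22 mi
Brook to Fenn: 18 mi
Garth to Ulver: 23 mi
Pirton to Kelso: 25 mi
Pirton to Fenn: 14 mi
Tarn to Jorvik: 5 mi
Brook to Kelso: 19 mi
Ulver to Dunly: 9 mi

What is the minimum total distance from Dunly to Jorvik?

Enumerating some paths:
Dunly → Ulver → Irby → Pirton → Tarn → Jorvik: 9+12+15+2+5 = 43
Dunly → Ulver → Kelso → Jorvik: 9+9+14 = 32
Dunly → Ulver → Brook → Jorvik: 9+22+9 = 40
The minimum is 32 mi via Dunly → Ulver → Kelso → Jorvik.

32 mi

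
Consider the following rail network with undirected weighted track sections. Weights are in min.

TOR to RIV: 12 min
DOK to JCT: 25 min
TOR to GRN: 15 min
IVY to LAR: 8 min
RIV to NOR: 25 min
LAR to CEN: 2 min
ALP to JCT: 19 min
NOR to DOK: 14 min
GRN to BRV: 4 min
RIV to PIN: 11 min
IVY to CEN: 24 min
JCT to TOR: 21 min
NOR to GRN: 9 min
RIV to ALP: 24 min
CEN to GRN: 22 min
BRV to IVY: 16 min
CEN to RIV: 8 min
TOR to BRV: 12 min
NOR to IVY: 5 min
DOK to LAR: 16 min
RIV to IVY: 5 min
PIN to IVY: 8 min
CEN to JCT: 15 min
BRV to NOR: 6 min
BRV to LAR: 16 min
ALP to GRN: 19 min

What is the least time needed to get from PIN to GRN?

Settle nodes by increasing distance from PIN:
PIN: 0
IVY: 8  (via PIN)
RIV: 11  (via PIN)
NOR: 13  (via IVY)
LAR: 16  (via IVY)
CEN: 18  (via LAR)
BRV: 19  (via NOR)
GRN: 22  (via NOR)
Shortest route: PIN → IVY → NOR → GRN = 22 min.

22 min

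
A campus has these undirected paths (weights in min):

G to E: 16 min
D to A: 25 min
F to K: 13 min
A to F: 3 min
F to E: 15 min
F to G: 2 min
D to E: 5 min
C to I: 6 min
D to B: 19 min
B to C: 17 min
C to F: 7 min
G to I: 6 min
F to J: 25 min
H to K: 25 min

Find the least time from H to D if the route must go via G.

Shortest H→G: H → K → F → G = 40
Shortest G→D: G → E → D = 21
Total via G: 40 + 21 = 61 min.

61 min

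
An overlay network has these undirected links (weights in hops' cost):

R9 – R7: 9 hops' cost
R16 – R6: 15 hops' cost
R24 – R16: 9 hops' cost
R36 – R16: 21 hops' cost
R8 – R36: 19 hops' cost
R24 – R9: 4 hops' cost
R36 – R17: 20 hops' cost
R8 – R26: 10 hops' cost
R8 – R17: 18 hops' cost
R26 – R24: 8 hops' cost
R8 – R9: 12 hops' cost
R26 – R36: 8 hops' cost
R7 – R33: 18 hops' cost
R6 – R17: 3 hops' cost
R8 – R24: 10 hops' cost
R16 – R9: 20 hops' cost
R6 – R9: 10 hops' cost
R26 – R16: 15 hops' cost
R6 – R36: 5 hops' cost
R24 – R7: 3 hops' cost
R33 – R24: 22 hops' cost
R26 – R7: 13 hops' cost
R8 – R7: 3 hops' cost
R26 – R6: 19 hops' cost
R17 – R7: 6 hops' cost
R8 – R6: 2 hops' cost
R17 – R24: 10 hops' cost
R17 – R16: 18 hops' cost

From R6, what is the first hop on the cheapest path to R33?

Compare a few routes:
R6 → R8 → R7 → R33: 2+3+18 = 23
R6 → R8 → R7 → R24 → R33: 2+3+3+22 = 30
R6 → R8 → R24 → R7 → R33: 2+10+3+18 = 33
R6 → R17 → R7 → R33: 3+6+18 = 27
Cheapest is R6 → R8 → R7 → R33 at 23 hops' cost.
So from R6 the first move is to R8.

R8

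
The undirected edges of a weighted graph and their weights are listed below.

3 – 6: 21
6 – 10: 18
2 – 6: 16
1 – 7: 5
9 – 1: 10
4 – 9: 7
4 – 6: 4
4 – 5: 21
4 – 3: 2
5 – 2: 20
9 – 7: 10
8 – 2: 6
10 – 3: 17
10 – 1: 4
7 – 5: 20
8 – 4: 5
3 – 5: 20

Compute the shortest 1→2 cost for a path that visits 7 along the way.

Best 1 to 7: 1–7 costing 5
Shortest 7→2: 7–9–4–8–2 = 28
Total via 7: 5 + 28 = 33.

33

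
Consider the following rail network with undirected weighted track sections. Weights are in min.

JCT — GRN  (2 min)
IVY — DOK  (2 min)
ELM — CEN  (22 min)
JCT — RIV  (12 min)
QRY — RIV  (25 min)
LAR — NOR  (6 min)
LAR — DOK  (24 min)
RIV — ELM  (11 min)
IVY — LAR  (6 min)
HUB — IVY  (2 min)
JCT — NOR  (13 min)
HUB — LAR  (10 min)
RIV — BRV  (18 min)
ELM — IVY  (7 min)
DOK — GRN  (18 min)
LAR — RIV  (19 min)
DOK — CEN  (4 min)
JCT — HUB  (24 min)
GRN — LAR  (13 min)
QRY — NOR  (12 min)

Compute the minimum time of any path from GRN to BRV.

32 min

Candidate routes:
GRN - LAR - RIV - BRV: 13+19+18 = 50
GRN - LAR - IVY - ELM - RIV - BRV: 13+6+7+11+18 = 55
GRN - JCT - RIV - BRV: 2+12+18 = 32
Cheapest is GRN - JCT - RIV - BRV at 32 min.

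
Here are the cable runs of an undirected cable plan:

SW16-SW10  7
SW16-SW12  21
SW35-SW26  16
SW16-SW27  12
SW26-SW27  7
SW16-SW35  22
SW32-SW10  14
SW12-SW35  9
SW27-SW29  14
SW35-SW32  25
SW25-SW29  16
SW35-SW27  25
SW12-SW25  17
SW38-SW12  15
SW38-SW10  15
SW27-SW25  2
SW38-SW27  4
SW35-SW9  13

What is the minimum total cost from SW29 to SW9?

50

Settle nodes by increasing distance from SW29:
SW29: 0
SW27: 14  (via SW29)
SW25: 16  (via SW29)
SW38: 18  (via SW27)
SW26: 21  (via SW27)
SW16: 26  (via SW27)
SW10: 33  (via SW38)
SW12: 33  (via SW25)
SW35: 37  (via SW26)
SW32: 47  (via SW10)
SW9: 50  (via SW35)
Shortest route: SW29 → SW27 → SW26 → SW35 → SW9 = 50.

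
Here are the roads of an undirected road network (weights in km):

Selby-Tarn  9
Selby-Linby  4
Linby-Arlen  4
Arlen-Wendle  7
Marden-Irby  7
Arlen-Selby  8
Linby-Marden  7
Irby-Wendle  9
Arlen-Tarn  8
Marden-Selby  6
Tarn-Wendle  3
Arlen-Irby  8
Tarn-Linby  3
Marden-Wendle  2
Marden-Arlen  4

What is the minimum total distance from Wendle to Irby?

Shortest distances from Wendle:
Wendle: 0
Marden: 2  (via Wendle)
Tarn: 3  (via Wendle)
Arlen: 6  (via Marden)
Linby: 6  (via Tarn)
Selby: 8  (via Marden)
Irby: 9  (via Wendle)
Shortest route: Wendle → Irby = 9 km.

9 km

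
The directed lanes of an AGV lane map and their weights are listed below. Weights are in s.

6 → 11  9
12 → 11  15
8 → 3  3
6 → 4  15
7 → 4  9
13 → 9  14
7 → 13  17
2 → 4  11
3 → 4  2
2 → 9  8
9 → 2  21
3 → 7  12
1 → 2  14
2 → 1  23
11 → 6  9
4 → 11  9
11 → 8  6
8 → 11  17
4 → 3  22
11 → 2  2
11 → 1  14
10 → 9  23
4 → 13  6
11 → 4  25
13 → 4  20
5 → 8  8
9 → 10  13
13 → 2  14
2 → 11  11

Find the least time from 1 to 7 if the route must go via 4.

Shortest 1→4: 1 → 2 → 4 = 25
Shortest 4→7: 4 → 11 → 8 → 3 → 7 = 30
Total via 4: 25 + 30 = 55 s.

55 s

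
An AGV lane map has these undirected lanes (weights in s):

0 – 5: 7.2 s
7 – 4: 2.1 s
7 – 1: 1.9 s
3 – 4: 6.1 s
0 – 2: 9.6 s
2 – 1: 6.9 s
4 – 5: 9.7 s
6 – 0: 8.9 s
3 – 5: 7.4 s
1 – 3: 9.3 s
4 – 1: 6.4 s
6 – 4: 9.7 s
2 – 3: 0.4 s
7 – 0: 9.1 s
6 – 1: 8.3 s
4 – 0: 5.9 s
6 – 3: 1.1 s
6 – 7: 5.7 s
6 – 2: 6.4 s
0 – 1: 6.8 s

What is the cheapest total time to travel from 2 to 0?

Enumerating some paths:
2 - 0: 9.6 = 9.6
2 - 3 - 6 - 0: 0.4+1.1+8.9 = 10.4
The minimum is 9.6 s via 2 - 0.

9.6 s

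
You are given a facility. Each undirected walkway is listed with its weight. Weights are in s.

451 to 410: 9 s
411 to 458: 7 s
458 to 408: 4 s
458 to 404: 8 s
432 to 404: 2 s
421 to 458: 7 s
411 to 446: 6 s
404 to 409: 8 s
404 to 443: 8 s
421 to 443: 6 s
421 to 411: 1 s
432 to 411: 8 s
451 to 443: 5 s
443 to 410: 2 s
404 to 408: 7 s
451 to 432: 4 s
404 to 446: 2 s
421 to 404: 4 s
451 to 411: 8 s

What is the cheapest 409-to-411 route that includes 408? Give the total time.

26 s

Best 409 to 408: 409 → 404 → 408 costing 15
Best 408 to 411: 408 → 458 → 411 costing 11
Total via 408: 15 + 11 = 26 s.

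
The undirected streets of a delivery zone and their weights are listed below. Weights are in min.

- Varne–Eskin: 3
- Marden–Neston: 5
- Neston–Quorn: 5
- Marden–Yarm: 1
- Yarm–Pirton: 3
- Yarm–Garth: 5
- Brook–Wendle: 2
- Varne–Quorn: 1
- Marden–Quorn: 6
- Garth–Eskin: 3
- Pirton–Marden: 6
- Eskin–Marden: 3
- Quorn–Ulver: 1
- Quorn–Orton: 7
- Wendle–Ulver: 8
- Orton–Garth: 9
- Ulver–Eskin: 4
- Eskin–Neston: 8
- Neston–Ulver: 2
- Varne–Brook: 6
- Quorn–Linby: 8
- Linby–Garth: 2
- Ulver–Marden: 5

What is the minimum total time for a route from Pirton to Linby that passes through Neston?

20 min

Best Pirton to Neston: Pirton → Yarm → Marden → Neston costing 9
Shortest Neston→Linby: Neston → Ulver → Quorn → Linby = 11
Total via Neston: 9 + 11 = 20 min.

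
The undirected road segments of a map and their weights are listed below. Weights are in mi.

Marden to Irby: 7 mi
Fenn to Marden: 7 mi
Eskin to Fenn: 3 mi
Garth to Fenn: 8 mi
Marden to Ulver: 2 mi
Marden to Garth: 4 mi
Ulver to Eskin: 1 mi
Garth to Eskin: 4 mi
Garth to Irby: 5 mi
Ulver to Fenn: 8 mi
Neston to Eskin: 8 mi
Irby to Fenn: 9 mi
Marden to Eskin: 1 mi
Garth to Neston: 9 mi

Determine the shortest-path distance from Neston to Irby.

Enumerating some paths:
Neston → Garth → Irby: 9+5 = 14
Neston → Eskin → Garth → Irby: 8+4+5 = 17
Neston → Eskin → Marden → Irby: 8+1+7 = 16
The minimum is 14 mi via Neston → Garth → Irby.

14 mi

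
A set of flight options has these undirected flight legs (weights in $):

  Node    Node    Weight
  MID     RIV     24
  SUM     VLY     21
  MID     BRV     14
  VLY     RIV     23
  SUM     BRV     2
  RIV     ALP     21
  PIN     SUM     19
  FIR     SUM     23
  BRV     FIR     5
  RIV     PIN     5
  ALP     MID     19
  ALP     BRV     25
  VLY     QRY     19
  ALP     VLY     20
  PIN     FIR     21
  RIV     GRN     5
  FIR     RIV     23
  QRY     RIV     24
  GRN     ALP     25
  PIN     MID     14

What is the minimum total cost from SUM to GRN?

$29

Candidate routes:
SUM - BRV - FIR - PIN - RIV - GRN: 2+5+21+5+5 = 38
SUM - PIN - RIV - GRN: 19+5+5 = 29
SUM - BRV - FIR - RIV - GRN: 2+5+23+5 = 35
The minimum is $29 via SUM - PIN - RIV - GRN.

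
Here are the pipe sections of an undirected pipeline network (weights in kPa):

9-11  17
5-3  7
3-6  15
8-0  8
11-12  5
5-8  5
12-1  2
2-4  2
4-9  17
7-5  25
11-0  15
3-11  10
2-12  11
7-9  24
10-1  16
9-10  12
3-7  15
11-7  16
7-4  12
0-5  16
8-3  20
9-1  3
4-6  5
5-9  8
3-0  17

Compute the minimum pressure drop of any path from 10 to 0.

33 kPa

Enumerating some paths:
10 → 9 → 5 → 0: 12+8+16 = 36
10 → 9 → 1 → 12 → 11 → 0: 12+3+2+5+15 = 37
10 → 1 → 12 → 11 → 0: 16+2+5+15 = 38
10 → 9 → 5 → 8 → 0: 12+8+5+8 = 33
Cheapest is 10 → 9 → 5 → 8 → 0 at 33 kPa.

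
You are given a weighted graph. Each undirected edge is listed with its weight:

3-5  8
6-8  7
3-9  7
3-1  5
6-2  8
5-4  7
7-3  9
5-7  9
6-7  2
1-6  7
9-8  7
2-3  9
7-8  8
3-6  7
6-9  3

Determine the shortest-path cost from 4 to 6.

18

Shortest distances from 4:
4: 0
5: 7  (via 4)
3: 15  (via 5)
7: 16  (via 5)
6: 18  (via 7)
Shortest route: 4–5–7–6 = 18.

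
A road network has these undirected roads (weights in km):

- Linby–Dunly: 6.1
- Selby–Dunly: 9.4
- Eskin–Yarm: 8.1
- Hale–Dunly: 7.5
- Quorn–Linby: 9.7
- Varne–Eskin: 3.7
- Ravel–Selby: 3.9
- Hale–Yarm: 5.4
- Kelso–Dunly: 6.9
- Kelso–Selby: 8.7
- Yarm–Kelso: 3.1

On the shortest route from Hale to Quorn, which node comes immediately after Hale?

Compare a few routes:
Hale–Yarm–Kelso–Dunly–Linby–Quorn: 5.4+3.1+6.9+6.1+9.7 = 31.2
Hale–Dunly–Linby–Quorn: 7.5+6.1+9.7 = 23.3
The minimum is 23.3 km via Hale–Dunly–Linby–Quorn.
So from Hale the first move is to Dunly.

Dunly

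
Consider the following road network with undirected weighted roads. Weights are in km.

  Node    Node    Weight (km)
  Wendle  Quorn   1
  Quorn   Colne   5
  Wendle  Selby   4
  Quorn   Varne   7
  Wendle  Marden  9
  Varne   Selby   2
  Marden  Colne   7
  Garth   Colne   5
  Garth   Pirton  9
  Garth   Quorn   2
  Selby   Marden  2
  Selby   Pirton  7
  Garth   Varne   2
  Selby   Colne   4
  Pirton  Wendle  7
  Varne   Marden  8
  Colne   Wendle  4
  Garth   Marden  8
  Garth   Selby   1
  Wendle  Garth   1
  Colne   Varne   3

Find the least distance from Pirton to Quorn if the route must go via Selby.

Shortest Pirton→Selby: Pirton–Selby = 7
Shortest Selby→Quorn: Selby–Garth–Quorn = 3
Total via Selby: 7 + 3 = 10 km.

10 km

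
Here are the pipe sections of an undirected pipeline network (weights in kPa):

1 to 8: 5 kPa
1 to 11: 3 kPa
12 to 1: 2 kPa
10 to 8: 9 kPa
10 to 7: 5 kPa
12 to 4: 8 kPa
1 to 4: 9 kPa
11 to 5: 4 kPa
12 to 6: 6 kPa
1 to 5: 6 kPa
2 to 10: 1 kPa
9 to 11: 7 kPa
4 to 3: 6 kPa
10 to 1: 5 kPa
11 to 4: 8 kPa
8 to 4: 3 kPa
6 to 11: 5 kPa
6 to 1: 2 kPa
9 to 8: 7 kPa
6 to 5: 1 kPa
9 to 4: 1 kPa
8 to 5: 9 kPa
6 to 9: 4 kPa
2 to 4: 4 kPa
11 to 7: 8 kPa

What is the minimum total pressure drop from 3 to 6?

11 kPa

Settle nodes by increasing distance from 3:
3: 0
4: 6  (via 3)
9: 7  (via 4)
8: 9  (via 4)
2: 10  (via 4)
6: 11  (via 9)
Shortest route: 3–4–9–6 = 11 kPa.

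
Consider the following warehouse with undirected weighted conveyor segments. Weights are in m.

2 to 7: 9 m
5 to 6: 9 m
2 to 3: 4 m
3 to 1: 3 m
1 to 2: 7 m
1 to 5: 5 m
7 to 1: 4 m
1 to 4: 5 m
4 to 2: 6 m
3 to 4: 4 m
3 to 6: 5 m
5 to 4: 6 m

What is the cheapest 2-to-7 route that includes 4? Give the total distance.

15 m

Shortest 2→4: 2–4 = 6
Shortest 4→7: 4–1–7 = 9
Total via 4: 6 + 9 = 15 m.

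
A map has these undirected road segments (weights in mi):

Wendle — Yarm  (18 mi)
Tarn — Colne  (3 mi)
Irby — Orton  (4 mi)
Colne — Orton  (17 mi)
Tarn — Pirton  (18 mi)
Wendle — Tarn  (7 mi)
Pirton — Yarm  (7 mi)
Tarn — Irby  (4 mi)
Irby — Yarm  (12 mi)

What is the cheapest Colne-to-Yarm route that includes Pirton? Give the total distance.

28 mi

Best Colne to Pirton: Colne → Tarn → Pirton costing 21
Shortest Pirton→Yarm: Pirton → Yarm = 7
Total via Pirton: 21 + 7 = 28 mi.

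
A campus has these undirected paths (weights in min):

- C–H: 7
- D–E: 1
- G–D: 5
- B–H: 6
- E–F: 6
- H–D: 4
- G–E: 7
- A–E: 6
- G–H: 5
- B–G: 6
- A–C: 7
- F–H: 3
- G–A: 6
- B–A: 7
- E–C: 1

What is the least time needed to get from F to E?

6 min

Enumerating some paths:
F–H–C–E: 3+7+1 = 11
F–H–G–D–E: 3+5+5+1 = 14
F–H–D–E: 3+4+1 = 8
F–E: 6 = 6
The minimum is 6 min via F–E.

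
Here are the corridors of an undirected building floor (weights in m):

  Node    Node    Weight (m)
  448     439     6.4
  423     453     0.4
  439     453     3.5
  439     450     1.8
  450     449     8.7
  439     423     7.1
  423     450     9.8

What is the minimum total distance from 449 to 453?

Shortest distances from 449:
449: 0
450: 8.7  (via 449)
439: 10.5  (via 450)
453: 14  (via 439)
Shortest route: 449 → 450 → 439 → 453 = 14 m.

14 m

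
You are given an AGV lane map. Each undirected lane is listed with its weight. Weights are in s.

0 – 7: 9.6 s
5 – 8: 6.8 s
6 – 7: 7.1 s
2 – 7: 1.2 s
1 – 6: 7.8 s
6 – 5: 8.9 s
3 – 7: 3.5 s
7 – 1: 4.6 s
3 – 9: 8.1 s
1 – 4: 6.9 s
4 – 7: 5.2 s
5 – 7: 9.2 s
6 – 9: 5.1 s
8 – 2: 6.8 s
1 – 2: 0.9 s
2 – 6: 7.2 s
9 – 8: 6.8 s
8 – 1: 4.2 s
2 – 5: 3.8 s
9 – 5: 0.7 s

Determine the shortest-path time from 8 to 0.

Settle nodes by increasing distance from 8:
8: 0
1: 4.2  (via 8)
2: 5.1  (via 1)
7: 6.3  (via 2)
5: 6.8  (via 8)
9: 6.8  (via 8)
3: 9.8  (via 7)
4: 11.1  (via 1)
6: 11.9  (via 9)
0: 15.9  (via 7)
Shortest route: 8 → 1 → 2 → 7 → 0 = 15.9 s.

15.9 s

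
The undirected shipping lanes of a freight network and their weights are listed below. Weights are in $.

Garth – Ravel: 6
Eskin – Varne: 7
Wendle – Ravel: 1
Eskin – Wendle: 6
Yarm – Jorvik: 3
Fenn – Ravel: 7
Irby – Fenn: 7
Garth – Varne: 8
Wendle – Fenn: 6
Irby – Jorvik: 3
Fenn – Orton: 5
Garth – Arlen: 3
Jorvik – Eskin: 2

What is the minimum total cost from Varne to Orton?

Settle nodes by increasing distance from Varne:
Varne: 0
Eskin: 7  (via Varne)
Garth: 8  (via Varne)
Jorvik: 9  (via Eskin)
Arlen: 11  (via Garth)
Irby: 12  (via Jorvik)
Yarm: 12  (via Jorvik)
Wendle: 13  (via Eskin)
Ravel: 14  (via Garth)
Fenn: 19  (via Irby)
Orton: 24  (via Fenn)
Shortest route: Varne → Eskin → Jorvik → Irby → Fenn → Orton = $24.

$24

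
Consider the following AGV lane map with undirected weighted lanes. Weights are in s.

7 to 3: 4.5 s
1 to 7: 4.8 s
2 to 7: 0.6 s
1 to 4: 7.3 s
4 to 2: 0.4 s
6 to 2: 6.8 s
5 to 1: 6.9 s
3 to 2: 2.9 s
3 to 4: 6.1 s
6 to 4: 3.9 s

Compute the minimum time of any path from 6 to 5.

16.6 s

Shortest distances from 6:
6: 0
4: 3.9  (via 6)
2: 4.3  (via 4)
7: 4.9  (via 2)
3: 7.2  (via 2)
1: 9.7  (via 7)
5: 16.6  (via 1)
Shortest route: 6–4–2–7–1–5 = 16.6 s.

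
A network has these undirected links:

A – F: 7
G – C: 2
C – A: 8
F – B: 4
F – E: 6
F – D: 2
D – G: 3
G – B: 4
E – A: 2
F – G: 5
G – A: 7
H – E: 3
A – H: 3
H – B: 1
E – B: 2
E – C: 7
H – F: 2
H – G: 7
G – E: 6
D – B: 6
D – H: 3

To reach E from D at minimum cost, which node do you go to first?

Candidate routes:
D - F - H - E: 2+2+3 = 7
D - F - H - B - E: 2+2+1+2 = 7
D - H - E: 3+3 = 6
The minimum is 6 via D - H - E.
So from D the first move is to H.

H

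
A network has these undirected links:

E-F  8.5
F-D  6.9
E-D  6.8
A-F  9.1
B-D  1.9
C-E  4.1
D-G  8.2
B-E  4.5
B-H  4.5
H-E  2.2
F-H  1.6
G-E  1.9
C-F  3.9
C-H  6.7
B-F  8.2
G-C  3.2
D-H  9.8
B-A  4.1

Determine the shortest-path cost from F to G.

Settle nodes by increasing distance from F:
F: 0
H: 1.6  (via F)
E: 3.8  (via H)
C: 3.9  (via F)
G: 5.7  (via E)
Shortest route: F–H–E–G = 5.7.

5.7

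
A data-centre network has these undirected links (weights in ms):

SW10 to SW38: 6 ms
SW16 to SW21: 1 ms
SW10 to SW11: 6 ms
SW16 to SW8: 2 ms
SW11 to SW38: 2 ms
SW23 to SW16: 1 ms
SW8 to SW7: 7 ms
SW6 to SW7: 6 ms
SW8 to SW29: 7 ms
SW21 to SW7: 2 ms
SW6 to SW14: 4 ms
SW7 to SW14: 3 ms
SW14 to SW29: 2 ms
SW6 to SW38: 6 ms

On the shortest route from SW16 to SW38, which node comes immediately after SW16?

SW21

Compare a few routes:
SW16 → SW8 → SW7 → SW6 → SW38: 2+7+6+6 = 21
SW16 → SW21 → SW7 → SW14 → SW6 → SW38: 1+2+3+4+6 = 16
SW16 → SW21 → SW7 → SW6 → SW38: 1+2+6+6 = 15
Cheapest is SW16 → SW21 → SW7 → SW6 → SW38 at 15 ms.
So from SW16 the first move is to SW21.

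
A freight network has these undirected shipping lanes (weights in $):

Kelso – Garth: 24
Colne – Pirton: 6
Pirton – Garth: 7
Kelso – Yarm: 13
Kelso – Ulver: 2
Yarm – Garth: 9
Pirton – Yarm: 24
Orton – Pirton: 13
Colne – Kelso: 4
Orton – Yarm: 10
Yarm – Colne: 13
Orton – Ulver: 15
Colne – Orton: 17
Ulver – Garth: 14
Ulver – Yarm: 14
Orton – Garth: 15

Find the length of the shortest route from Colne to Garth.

$13

Enumerating some paths:
Colne - Kelso - Ulver - Garth: 4+2+14 = 20
Colne - Pirton - Garth: 6+7 = 13
Colne - Kelso - Yarm - Garth: 4+13+9 = 26
Colne - Yarm - Garth: 13+9 = 22
Cheapest is Colne - Pirton - Garth at $13.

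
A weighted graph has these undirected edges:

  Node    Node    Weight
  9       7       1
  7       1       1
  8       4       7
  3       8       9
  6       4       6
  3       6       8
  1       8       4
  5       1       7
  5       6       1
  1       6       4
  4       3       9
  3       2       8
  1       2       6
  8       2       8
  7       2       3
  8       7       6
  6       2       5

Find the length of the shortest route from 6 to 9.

Candidate routes:
6 → 5 → 1 → 7 → 9: 1+7+1+1 = 10
6 → 1 → 7 → 9: 4+1+1 = 6
6 → 2 → 7 → 9: 5+3+1 = 9
Cheapest is 6 → 1 → 7 → 9 at 6.

6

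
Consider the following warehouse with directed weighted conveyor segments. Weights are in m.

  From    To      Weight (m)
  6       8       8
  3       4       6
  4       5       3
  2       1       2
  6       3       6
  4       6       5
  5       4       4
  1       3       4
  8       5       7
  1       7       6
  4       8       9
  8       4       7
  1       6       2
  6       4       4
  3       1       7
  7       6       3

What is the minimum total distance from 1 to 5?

9 m

Enumerating some paths:
1 - 6 - 4 - 5: 2+4+3 = 9
1 - 7 - 6 - 4 - 5: 6+3+4+3 = 16
1 - 3 - 4 - 5: 4+6+3 = 13
Cheapest is 1 - 6 - 4 - 5 at 9 m.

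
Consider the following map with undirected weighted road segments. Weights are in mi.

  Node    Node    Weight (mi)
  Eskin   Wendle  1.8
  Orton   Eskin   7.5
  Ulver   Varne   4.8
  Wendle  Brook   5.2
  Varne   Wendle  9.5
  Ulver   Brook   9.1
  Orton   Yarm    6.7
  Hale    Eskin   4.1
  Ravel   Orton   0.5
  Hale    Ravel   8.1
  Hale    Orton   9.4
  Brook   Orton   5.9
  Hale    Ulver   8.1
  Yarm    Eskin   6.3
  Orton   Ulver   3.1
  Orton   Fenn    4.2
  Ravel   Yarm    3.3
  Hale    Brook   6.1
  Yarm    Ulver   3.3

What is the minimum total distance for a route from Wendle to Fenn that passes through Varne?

Shortest Wendle→Varne: Wendle–Varne = 9.5
Shortest Varne→Fenn: Varne–Ulver–Orton–Fenn = 12.1
Total via Varne: 9.5 + 12.1 = 21.6 mi.

21.6 mi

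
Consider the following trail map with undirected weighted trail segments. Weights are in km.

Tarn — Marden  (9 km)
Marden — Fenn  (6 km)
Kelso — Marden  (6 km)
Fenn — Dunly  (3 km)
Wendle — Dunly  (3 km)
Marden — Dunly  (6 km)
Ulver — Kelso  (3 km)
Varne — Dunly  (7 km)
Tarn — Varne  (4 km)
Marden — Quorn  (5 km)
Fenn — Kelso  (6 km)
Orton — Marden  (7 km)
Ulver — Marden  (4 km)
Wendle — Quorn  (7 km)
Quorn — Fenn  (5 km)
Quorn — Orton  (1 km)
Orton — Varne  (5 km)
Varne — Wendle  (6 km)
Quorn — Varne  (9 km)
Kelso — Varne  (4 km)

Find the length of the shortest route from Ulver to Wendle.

13 km

Candidate routes:
Ulver → Kelso → Fenn → Dunly → Wendle: 3+6+3+3 = 15
Ulver → Kelso → Varne → Wendle: 3+4+6 = 13
The minimum is 13 km via Ulver → Kelso → Varne → Wendle.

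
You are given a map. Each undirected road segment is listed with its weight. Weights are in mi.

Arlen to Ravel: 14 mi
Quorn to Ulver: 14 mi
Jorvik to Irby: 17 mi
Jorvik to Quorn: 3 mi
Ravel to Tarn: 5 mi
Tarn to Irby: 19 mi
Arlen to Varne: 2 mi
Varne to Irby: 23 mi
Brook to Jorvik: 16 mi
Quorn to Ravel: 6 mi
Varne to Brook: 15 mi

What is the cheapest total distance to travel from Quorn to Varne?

22 mi

Compare a few routes:
Quorn → Jorvik → Brook → Varne: 3+16+15 = 34
Quorn → Ravel → Arlen → Varne: 6+14+2 = 22
Quorn → Jorvik → Irby → Varne: 3+17+23 = 43
Cheapest is Quorn → Ravel → Arlen → Varne at 22 mi.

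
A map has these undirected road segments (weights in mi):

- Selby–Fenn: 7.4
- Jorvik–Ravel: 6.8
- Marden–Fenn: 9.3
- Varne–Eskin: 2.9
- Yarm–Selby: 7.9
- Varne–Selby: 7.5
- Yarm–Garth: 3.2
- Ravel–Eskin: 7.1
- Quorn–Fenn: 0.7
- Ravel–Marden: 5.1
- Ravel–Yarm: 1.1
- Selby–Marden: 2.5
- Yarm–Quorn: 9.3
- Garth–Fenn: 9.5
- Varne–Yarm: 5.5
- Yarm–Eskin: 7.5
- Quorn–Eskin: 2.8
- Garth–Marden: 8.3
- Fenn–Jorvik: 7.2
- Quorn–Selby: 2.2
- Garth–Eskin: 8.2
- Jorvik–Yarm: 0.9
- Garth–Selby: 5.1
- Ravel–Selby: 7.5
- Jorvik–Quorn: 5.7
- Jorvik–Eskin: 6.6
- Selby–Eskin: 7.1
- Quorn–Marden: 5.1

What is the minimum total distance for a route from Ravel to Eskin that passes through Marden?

12.6 mi

Shortest Ravel→Marden: Ravel–Marden = 5.1
Best Marden to Eskin: Marden–Selby–Quorn–Eskin costing 7.5
Total via Marden: 5.1 + 7.5 = 12.6 mi.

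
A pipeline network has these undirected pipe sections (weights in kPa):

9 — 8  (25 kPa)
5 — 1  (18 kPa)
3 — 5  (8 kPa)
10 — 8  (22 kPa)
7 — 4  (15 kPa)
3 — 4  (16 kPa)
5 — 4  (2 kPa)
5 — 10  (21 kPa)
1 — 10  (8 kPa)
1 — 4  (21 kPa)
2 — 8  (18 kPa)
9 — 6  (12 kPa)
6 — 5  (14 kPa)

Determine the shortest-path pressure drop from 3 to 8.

51 kPa

Enumerating some paths:
3 → 5 → 6 → 9 → 8: 8+14+12+25 = 59
3 → 5 → 10 → 8: 8+21+22 = 51
3 → 5 → 1 → 10 → 8: 8+18+8+22 = 56
Cheapest is 3 → 5 → 10 → 8 at 51 kPa.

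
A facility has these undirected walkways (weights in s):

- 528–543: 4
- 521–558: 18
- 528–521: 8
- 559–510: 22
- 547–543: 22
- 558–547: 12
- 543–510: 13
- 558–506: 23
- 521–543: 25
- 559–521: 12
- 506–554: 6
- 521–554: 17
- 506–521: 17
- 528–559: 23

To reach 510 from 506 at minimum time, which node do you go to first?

Candidate routes:
506–521–528–543–510: 17+8+4+13 = 42
506–521–559–510: 17+12+22 = 51
506–554–521–528–543–510: 6+17+8+4+13 = 48
The minimum is 42 s via 506–521–528–543–510.
So from 506 the first move is to 521.

521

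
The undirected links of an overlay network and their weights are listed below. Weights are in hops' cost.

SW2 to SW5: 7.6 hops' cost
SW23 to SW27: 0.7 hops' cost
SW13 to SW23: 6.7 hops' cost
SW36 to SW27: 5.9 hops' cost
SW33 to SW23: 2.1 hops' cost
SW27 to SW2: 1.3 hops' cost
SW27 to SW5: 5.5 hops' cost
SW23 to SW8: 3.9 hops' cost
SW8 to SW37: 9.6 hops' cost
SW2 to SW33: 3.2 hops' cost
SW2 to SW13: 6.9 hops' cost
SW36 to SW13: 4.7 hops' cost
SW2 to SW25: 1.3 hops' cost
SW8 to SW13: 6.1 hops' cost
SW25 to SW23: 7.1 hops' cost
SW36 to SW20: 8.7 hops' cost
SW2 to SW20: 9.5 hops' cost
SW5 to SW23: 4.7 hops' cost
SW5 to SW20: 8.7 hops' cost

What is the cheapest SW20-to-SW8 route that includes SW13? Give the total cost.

19.5 hops' cost

Shortest SW20→SW13: SW20–SW36–SW13 = 13.4
Best SW13 to SW8: SW13–SW8 costing 6.1
Total via SW13: 13.4 + 6.1 = 19.5 hops' cost.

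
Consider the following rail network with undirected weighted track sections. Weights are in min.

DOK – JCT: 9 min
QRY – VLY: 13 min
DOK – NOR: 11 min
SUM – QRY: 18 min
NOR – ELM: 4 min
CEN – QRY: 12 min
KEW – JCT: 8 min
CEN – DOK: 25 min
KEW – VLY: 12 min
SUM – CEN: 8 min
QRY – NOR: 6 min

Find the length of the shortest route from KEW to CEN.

Candidate routes:
KEW - JCT - DOK - CEN: 8+9+25 = 42
KEW - JCT - DOK - NOR - QRY - CEN: 8+9+11+6+12 = 46
KEW - VLY - QRY - CEN: 12+13+12 = 37
Cheapest is KEW - VLY - QRY - CEN at 37 min.

37 min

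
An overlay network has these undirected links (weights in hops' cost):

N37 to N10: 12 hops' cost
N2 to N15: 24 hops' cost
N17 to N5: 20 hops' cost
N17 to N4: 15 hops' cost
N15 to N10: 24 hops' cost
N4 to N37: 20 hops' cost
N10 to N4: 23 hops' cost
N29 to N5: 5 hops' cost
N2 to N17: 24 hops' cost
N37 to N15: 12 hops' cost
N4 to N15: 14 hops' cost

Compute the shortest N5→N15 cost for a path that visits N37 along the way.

Best N5 to N37: N5–N17–N4–N37 costing 55
Shortest N37→N15: N37–N15 = 12
Total via N37: 55 + 12 = 67 hops' cost.

67 hops' cost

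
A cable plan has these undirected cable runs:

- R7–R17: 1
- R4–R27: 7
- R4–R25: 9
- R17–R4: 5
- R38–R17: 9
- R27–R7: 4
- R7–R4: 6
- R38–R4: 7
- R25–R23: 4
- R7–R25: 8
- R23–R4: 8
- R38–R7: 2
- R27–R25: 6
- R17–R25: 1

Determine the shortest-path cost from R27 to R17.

5

Shortest distances from R27:
R27: 0
R7: 4  (via R27)
R17: 5  (via R7)
Shortest route: R27–R7–R17 = 5.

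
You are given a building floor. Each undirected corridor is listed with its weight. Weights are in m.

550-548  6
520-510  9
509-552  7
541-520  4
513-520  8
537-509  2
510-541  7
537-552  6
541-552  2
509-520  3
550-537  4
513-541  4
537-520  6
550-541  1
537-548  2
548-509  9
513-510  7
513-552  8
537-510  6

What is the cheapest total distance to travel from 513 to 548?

11 m

Compare a few routes:
513 - 541 - 520 - 509 - 537 - 548: 4+4+3+2+2 = 15
513 - 520 - 509 - 537 - 548: 8+3+2+2 = 15
513 - 541 - 552 - 537 - 548: 4+2+6+2 = 14
513 - 541 - 550 - 548: 4+1+6 = 11
Cheapest is 513 - 541 - 550 - 548 at 11 m.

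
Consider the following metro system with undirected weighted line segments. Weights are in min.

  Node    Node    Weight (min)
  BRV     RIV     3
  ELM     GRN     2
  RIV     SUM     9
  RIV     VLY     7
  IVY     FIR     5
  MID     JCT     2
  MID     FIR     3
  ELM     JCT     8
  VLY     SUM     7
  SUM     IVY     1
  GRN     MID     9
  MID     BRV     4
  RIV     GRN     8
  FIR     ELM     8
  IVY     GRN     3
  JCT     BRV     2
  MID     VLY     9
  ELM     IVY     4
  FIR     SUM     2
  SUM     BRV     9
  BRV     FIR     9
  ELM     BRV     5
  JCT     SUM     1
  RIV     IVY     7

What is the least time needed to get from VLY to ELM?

12 min

Settle nodes by increasing distance from VLY:
VLY: 0
RIV: 7  (via VLY)
SUM: 7  (via VLY)
IVY: 8  (via SUM)
JCT: 8  (via SUM)
FIR: 9  (via SUM)
MID: 9  (via VLY)
BRV: 10  (via RIV)
GRN: 11  (via IVY)
ELM: 12  (via IVY)
Shortest route: VLY → SUM → IVY → ELM = 12 min.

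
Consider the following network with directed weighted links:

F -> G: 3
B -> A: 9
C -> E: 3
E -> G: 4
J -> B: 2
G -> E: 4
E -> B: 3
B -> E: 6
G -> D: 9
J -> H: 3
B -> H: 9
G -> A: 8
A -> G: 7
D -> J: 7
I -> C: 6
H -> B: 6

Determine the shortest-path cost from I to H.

Candidate routes:
I–C–E–B–A–G–D–J–H: 6+3+3+9+7+9+7+3 = 47
I–C–E–G–D–J–H: 6+3+4+9+7+3 = 32
I–C–E–G–D–J–B–H: 6+3+4+9+7+2+9 = 40
I–C–E–B–H: 6+3+3+9 = 21
The minimum is 21 via I–C–E–B–H.

21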